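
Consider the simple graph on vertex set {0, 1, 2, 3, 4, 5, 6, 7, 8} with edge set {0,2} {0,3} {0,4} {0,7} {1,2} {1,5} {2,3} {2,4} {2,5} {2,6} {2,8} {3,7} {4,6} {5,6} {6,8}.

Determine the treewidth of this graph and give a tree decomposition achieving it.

The largest bag has 3 vertices, giving width 2; this decomposition certifies tw(G) ≤ 2. For the lower bound, the 3 vertices {0, 2, 3} are pairwise adjacent, and any tree decomposition puts a clique entirely inside one bag — forcing width ≥ 2. The upper and lower bounds meet at 2, so that is the treewidth.

Treewidth 2.
One optimal decomposition is:
Bags: B1 = {0, 2, 3}  B2 = {0, 2, 4}  B3 = {2, 4, 6}  B4 = {0, 3, 7}  B5 = {2, 5, 6}  B6 = {1, 2, 5}  B7 = {2, 6, 8}
Tree: B1–B2, B2–B3, B1–B4, B3–B5, B5–B6, B3–B7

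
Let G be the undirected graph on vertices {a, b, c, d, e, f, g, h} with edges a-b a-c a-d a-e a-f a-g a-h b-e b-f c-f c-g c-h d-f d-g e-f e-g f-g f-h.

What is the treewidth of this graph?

A width-3 tree decomposition is:
Bags: B1 = {a, b, e, f}  B2 = {a, e, f, g}  B3 = {a, d, f, g}  B4 = {a, c, f, g}  B5 = {a, c, f, h}
Tree: B1–B2, B2–B3, B2–B4, B4–B5
Each bag holds 4 vertices, so the decomposition has width 3, which upper-bounds the treewidth. Conversely, {a, d, f, g} is a clique of size 4, and the vertices of any clique must share a bag in every tree decomposition; so some bag has ≥ 4 vertices and tw(G) ≥ 3. Therefore the treewidth is 3.

3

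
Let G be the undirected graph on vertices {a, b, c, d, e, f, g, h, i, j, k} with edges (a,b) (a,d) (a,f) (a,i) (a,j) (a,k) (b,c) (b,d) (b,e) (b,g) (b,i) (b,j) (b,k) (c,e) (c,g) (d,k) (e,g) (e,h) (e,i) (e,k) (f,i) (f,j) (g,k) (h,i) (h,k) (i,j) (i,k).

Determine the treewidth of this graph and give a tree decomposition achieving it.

Treewidth 3.
One such decomposition:
Bags: B1 = {a, b, i, k}  B2 = {b, e, i, k}  B3 = {b, e, g, k}  B4 = {a, b, i, j}  B5 = {a, b, d, k}  B6 = {e, h, i, k}  B7 = {b, c, e, g}  B8 = {a, f, i, j}
Tree: B1–B2, B2–B3, B1–B4, B1–B5, B2–B6, B3–B7, B4–B8

Each bag holds 4 vertices, so the decomposition has width 3, which upper-bounds the treewidth. For the lower bound, the 4 vertices {e, h, i, k} are pairwise adjacent, and any tree decomposition puts a clique entirely inside one bag — forcing width ≥ 3. The upper and lower bounds meet at 3, so that is the treewidth.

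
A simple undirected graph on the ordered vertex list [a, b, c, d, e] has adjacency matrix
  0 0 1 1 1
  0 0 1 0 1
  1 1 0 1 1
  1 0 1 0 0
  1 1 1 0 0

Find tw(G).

2

A width-2 tree decomposition is:
Bags: B1 = {a, c, e}  B2 = {a, c, d}  B3 = {b, c, e}
Tree: B1–B2, B1–B3
Each bag holds 3 vertices, so the decomposition has width 2, which upper-bounds the treewidth. For the lower bound, the 3 vertices {a, c, d} are pairwise adjacent, and any tree decomposition puts a clique entirely inside one bag — forcing width ≥ 2. Combining the bounds, tw(G) = 2.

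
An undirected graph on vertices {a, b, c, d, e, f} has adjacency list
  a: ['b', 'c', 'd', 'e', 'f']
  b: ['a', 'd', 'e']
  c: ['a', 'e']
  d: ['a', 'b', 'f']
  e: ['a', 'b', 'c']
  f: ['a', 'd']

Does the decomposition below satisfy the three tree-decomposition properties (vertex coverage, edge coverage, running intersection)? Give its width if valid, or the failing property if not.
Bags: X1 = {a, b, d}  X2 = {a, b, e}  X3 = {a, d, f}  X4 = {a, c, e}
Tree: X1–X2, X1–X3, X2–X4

Vertex coverage: the bags together contain {a, b, c, d, e, f}, the full vertex set. Edge coverage: each edge of G has both endpoints in at least one bag. Running intersection: for every vertex, the bags containing it form a connected subtree. All three properties hold, so this is a valid tree decomposition of width max|bag| − 1 = 2, and hence tw(G) ≤ 2.

Yes; width 2.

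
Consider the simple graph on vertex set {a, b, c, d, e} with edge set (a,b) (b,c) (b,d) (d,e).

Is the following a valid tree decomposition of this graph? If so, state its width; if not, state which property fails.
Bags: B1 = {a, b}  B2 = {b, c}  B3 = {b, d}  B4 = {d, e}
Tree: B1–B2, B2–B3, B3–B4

Every vertex of G appears in some bag (union = {a, b, c, d, e}); every edge is covered by a bag; and for each vertex v the set of bags containing v is connected in the bag tree. The decomposition is therefore valid. The largest bag has 2 vertices, so the width is 1.

Yes; width 1.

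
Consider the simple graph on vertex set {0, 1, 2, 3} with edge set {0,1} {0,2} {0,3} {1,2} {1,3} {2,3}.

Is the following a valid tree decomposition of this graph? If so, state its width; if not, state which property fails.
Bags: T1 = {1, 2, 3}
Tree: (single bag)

No — vertex 0 appears in no bag.

A tree decomposition must satisfy three properties: every vertex lies in some bag; for every edge, both endpoints lie together in some bag; and for every vertex, the bags containing it form a connected subtree. Here vertex 0 appears in no bag, so the decomposition is invalid.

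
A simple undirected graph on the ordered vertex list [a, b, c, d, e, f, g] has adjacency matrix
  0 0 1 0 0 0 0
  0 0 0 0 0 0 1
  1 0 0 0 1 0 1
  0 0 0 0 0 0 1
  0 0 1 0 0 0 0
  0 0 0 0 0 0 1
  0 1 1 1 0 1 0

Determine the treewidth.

1

A width-1 tree decomposition is:
Bags: B1 = {b, g}  B2 = {d, g}  B3 = {c, g}  B4 = {c, e}  B5 = {a, c}  B6 = {f, g}
Tree: B1–B2, B1–B3, B3–B4, B3–B5, B3–B6
Every bag has size at most 2, so the width is 2 − 1 = 1 and tw(G) ≤ 1. Since G has at least one edge (e.g. g–b), it is not an edgeless graph, so tw(G) ≥ 1. Combining the bounds, tw(G) = 1.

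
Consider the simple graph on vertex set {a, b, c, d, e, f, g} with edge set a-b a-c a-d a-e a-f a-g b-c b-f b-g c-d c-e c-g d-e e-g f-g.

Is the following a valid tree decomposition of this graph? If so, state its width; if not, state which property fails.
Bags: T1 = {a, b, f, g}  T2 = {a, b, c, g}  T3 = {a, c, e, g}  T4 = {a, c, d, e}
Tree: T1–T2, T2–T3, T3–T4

Yes; width 3.

Vertex coverage: the bags together contain {a, b, c, d, e, f, g}, the full vertex set. Edge coverage: each edge of G has both endpoints in at least one bag. Running intersection: for every vertex, the bags containing it form a connected subtree. All three properties hold, so this is a valid tree decomposition of width max|bag| − 1 = 3, and hence tw(G) ≤ 3.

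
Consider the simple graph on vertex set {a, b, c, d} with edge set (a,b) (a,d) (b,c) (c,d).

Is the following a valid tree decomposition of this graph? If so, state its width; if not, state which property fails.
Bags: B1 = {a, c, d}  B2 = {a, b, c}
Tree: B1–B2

Yes; width 2.

Every vertex of G appears in some bag (union = {a, b, c, d}); every edge is covered by a bag; and for each vertex v the set of bags containing v is connected in the bag tree. The decomposition is therefore valid. The largest bag has 3 vertices, so the width is 2.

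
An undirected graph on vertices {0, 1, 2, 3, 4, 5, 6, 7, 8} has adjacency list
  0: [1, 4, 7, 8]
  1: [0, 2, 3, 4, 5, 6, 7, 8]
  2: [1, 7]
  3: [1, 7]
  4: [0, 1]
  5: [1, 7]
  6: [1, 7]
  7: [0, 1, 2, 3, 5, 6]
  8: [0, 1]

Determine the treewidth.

2

A width-2 tree decomposition is:
Bags: B1 = {0, 1, 7}  B2 = {1, 3, 7}  B3 = {0, 1, 8}  B4 = {1, 6, 7}  B5 = {0, 1, 4}  B6 = {1, 5, 7}  B7 = {1, 2, 7}
Tree: B1–B2, B1–B3, B2–B4, B3–B5, B2–B6, B2–B7
Each bag holds 3 vertices, so the decomposition has width 2, which upper-bounds the treewidth. Conversely, {0, 1, 8} is a clique of size 3, and the vertices of any clique must share a bag in every tree decomposition; so some bag has ≥ 3 vertices and tw(G) ≥ 2. Therefore the treewidth is 2.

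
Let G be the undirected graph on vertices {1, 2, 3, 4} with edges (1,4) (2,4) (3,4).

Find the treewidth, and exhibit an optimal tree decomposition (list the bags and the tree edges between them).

Treewidth 1.
Bags: B1 = {1, 4}  B2 = {3, 4}  B3 = {2, 4}
Tree: B1–B2, B2–B3

The largest bag has 2 vertices, giving width 1; this decomposition certifies tw(G) ≤ 1. G has an edge, so its treewidth is at least 1. Hence tw(G) = 1 exactly.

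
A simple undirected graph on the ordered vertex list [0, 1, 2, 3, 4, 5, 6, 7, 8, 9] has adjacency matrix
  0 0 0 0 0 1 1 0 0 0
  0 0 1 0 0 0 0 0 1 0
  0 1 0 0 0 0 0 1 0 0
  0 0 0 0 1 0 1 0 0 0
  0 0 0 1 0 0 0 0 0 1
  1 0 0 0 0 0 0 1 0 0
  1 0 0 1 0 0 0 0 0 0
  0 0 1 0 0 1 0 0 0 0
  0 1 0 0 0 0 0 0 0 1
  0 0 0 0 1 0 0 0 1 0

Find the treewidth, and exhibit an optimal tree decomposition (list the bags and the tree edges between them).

Treewidth 2.
One such decomposition:
Bags: B1 = {2, 5, 7}  B2 = {0, 2, 5}  B3 = {0, 2, 6}  B4 = {2, 3, 6}  B5 = {2, 3, 4}  B6 = {2, 4, 9}  B7 = {2, 8, 9}  B8 = {1, 2, 8}
Tree: B1–B2, B2–B3, B3–B4, B4–B5, B5–B6, B6–B7, B7–B8

Every bag has size at most 3, so the width is 3 − 1 = 2 and tw(G) ≤ 2. The edges 2–7–5–0–6–3–4–9–8–1–2 form a cycle, so G is not a tree and its treewidth is at least 2. Therefore the treewidth is 2.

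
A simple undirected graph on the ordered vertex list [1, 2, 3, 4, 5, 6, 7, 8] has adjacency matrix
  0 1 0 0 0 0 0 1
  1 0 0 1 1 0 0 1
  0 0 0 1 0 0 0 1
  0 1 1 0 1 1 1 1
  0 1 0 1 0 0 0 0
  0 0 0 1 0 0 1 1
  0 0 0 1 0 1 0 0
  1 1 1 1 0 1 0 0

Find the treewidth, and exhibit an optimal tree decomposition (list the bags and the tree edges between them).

Treewidth 2.
Bags: B1 = {2, 4, 8}  B2 = {4, 6, 8}  B3 = {4, 6, 7}  B4 = {3, 4, 8}  B5 = {2, 4, 5}  B6 = {1, 2, 8}
Tree: B1–B2, B2–B3, B2–B4, B1–B5, B1–B6

Each bag holds 3 vertices, so the decomposition has width 2, which upper-bounds the treewidth. For the lower bound, the 3 vertices {1, 2, 8} are pairwise adjacent, and any tree decomposition puts a clique entirely inside one bag — forcing width ≥ 2. Hence tw(G) = 2 exactly.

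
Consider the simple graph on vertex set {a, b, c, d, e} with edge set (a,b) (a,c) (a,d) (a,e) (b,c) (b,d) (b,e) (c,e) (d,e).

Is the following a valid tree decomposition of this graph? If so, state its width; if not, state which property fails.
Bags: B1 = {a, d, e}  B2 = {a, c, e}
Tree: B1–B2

No — vertex b appears in no bag.

A tree decomposition must satisfy three properties: every vertex lies in some bag; for every edge, both endpoints lie together in some bag; and for every vertex, the bags containing it form a connected subtree. Here vertex b appears in no bag, so the decomposition is invalid.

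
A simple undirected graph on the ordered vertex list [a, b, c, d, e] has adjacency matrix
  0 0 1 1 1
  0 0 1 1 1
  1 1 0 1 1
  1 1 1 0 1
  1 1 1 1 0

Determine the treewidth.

A width-3 tree decomposition is:
Bags: B1 = {a, c, d, e}  B2 = {b, c, d, e}
Tree: B1–B2
Every bag has size at most 4, so the width is 4 − 1 = 3 and tw(G) ≤ 3. On the other hand G contains the 4-clique {a, c, d, e}. A clique must lie in a single bag of any decomposition, so no decomposition can have width below 3. Therefore the treewidth is 3.

3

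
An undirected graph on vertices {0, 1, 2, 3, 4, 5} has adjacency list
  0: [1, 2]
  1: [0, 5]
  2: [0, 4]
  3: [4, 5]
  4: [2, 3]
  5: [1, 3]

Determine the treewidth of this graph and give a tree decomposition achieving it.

Every bag has size at most 3, so the width is 3 − 1 = 2 and tw(G) ≤ 2. The edges 2–4–3–5–1–0–2 form a cycle, so G is not a tree and its treewidth is at least 2. Therefore the treewidth is 2.

Treewidth 2.
One such decomposition:
Bags: B1 = {2, 3, 4}  B2 = {2, 3, 5}  B3 = {1, 2, 5}  B4 = {0, 1, 2}
Tree: B1–B2, B2–B3, B3–B4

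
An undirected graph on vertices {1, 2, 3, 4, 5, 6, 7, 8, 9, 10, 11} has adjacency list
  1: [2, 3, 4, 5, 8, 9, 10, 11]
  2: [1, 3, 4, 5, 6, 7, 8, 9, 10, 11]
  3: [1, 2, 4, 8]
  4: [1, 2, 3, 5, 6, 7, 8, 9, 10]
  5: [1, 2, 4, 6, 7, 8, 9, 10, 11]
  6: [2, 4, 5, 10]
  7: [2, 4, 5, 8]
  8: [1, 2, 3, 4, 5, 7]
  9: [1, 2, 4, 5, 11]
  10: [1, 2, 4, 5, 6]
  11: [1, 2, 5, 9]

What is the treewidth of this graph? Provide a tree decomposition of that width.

Treewidth 4.
Bags: B1 = {1, 2, 4, 5, 10}  B2 = {1, 2, 4, 5, 9}  B3 = {2, 4, 5, 6, 10}  B4 = {1, 2, 4, 5, 8}  B5 = {1, 2, 3, 4, 8}  B6 = {1, 2, 5, 9, 11}  B7 = {2, 4, 5, 7, 8}
Tree: B1–B2, B1–B3, B2–B4, B4–B5, B2–B6, B4–B7

Each bag holds 5 vertices, so the decomposition has width 4, which upper-bounds the treewidth. On the other hand G contains the 5-clique {1, 2, 5, 9, 11}. A clique must lie in a single bag of any decomposition, so no decomposition can have width below 4. Hence tw(G) = 4 exactly.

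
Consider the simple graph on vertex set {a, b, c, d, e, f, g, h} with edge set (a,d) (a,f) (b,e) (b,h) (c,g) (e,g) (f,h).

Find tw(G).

1

A width-1 tree decomposition is:
Bags: B1 = {c, g}  B2 = {e, g}  B3 = {b, e}  B4 = {b, h}  B5 = {f, h}  B6 = {a, f}  B7 = {a, d}
Tree: B1–B2, B2–B3, B3–B4, B4–B5, B5–B6, B6–B7
Every bag has size at most 2, so the width is 2 − 1 = 1 and tw(G) ≤ 1. Any graph with an edge has treewidth ≥ 1, and G has the edge c–g. Therefore the treewidth is 1.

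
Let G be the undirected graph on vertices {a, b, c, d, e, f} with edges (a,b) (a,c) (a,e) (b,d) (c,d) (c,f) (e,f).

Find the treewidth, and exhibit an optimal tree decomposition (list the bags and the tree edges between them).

Each bag holds 3 vertices, so the decomposition has width 2, which upper-bounds the treewidth. Since f–e–a–c–f is a cycle in G, G is not acyclic. Forests are exactly the graphs of treewidth ≤ 1, so tw(G) ≥ 2. The upper and lower bounds meet at 2, so that is the treewidth.

Treewidth 2.
One optimal decomposition is:
Bags: B1 = {c, e, f}  B2 = {a, c, e}  B3 = {a, c, d}  B4 = {a, b, d}
Tree: B1–B2, B2–B3, B3–B4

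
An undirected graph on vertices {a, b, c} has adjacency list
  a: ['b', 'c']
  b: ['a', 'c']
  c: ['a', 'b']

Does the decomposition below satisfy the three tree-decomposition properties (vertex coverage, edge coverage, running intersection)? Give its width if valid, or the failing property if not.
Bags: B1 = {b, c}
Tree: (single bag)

No — vertex a appears in no bag.

A tree decomposition must satisfy three properties: every vertex lies in some bag; for every edge, both endpoints lie together in some bag; and for every vertex, the bags containing it form a connected subtree. Here vertex a appears in no bag, so the decomposition is invalid.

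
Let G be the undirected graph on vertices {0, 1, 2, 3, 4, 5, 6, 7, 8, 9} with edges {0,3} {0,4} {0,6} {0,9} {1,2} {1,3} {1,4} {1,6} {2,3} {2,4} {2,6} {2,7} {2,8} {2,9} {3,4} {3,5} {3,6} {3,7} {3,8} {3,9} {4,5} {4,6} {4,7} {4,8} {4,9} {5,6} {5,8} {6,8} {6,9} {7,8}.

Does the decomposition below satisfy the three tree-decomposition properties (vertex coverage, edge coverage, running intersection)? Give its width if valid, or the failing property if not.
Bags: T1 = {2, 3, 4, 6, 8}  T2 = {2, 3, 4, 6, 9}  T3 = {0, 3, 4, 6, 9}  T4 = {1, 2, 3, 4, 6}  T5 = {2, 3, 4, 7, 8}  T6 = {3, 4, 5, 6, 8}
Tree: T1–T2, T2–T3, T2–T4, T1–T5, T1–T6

Vertex coverage: the bags together contain {0, 1, 2, 3, 4, 5, 6, 7, 8, 9}, the full vertex set. Edge coverage: each edge of G has both endpoints in at least one bag. Running intersection: for every vertex, the bags containing it form a connected subtree. All three properties hold, so this is a valid tree decomposition of width max|bag| − 1 = 4, and hence tw(G) ≤ 4.

Yes; width 4.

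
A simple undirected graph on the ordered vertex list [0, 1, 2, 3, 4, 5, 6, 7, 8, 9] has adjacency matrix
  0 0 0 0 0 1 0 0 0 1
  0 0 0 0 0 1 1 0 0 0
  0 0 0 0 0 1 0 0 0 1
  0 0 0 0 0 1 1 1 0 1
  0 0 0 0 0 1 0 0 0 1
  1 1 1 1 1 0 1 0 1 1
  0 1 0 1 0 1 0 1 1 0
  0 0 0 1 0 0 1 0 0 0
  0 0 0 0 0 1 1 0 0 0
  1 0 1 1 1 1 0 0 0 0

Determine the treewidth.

A width-2 tree decomposition is:
Bags: B1 = {3, 5, 6}  B2 = {1, 5, 6}  B3 = {3, 5, 9}  B4 = {5, 6, 8}  B5 = {2, 5, 9}  B6 = {3, 6, 7}  B7 = {4, 5, 9}  B8 = {0, 5, 9}
Tree: B1–B2, B1–B3, B1–B4, B3–B5, B1–B6, B3–B7, B5–B8
The largest bag has 3 vertices, giving width 2; this decomposition certifies tw(G) ≤ 2. For the lower bound, the 3 vertices {5, 6, 8} are pairwise adjacent, and any tree decomposition puts a clique entirely inside one bag — forcing width ≥ 2. Combining the bounds, tw(G) = 2.

2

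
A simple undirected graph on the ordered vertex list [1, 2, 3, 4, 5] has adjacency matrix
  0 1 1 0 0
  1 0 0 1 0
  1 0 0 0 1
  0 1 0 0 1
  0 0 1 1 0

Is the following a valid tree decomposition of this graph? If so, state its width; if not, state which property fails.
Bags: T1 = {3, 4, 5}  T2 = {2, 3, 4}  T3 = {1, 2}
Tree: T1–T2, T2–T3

A tree decomposition must satisfy three properties: every vertex lies in some bag; for every edge, both endpoints lie together in some bag; and for every vertex, the bags containing it form a connected subtree. Here edge (3,1) lies in no bag, so the decomposition is invalid.

No — edge (3,1) lies in no bag.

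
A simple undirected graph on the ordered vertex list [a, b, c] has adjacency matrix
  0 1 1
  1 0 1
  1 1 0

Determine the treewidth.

A width-2 tree decomposition is:
Bags: B1 = {a, b, c}
Tree: (single bag)
With just one bag of size 3, the width is 3 − 1 = 2, so tw(G) ≤ 2. Conversely, {a, b, c} is a clique of size 3, and the vertices of any clique must share a bag in every tree decomposition; so some bag has ≥ 3 vertices and tw(G) ≥ 2. Therefore the treewidth is 2.

2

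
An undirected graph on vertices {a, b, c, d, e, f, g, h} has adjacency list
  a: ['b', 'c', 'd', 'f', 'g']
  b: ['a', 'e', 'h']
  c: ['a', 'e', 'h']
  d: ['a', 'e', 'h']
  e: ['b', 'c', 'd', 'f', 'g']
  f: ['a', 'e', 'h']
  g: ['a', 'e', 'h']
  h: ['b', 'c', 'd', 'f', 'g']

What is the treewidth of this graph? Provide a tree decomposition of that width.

Treewidth 3.
Bags: B1 = {a, e, g, h}  B2 = {a, e, f, h}  B3 = {a, b, e, h}  B4 = {a, c, e, h}  B5 = {a, d, e, h}
Tree: B1–B2, B2–B3, B3–B4, B4–B5

The largest bag has 4 vertices, giving width 3; this decomposition certifies tw(G) ≤ 3. For the lower bound: the 4 vertex sets {g,h}, {a,f}, {e}, {b} are disjoint, each induces a connected subgraph, and every pair is joined by at least one edge of G. Contracting each set to a single vertex therefore yields K_{4} as a minor, and since treewidth is minor-monotone, tw(G) ≥ tw(K_{4}) = 3. Therefore the treewidth is 3.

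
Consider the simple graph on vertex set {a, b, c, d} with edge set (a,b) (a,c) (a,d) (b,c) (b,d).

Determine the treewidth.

2

A width-2 tree decomposition is:
Bags: B1 = {a, b, c}  B2 = {a, b, d}
Tree: B1–B2
Every bag has size at most 3, so the width is 3 − 1 = 2 and tw(G) ≤ 2. For the lower bound, the 3 vertices {a, b, d} are pairwise adjacent, and any tree decomposition puts a clique entirely inside one bag — forcing width ≥ 2. The upper and lower bounds meet at 2, so that is the treewidth.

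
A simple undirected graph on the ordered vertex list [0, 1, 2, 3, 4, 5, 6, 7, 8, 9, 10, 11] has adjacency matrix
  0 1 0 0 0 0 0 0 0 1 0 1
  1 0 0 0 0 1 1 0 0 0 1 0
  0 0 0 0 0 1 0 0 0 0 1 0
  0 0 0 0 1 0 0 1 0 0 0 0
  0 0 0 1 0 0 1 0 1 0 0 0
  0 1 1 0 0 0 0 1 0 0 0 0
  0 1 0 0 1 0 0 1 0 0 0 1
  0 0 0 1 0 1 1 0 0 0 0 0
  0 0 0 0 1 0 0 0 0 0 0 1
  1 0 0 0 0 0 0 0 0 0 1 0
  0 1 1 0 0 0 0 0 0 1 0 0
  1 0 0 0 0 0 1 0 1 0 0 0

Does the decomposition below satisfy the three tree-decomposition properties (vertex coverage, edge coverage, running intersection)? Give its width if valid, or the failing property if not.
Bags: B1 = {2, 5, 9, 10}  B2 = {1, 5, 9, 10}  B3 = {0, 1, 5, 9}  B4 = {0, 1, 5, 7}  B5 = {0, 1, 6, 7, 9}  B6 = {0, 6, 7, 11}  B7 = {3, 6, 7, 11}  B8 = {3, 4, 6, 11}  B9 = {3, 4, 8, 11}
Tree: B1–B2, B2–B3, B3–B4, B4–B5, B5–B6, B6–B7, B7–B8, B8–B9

A tree decomposition must satisfy three properties: every vertex lies in some bag; for every edge, both endpoints lie together in some bag; and for every vertex, the bags containing it form a connected subtree. Here bags containing vertex 9 are not connected in the tree, so the decomposition is invalid.

No — bags containing vertex 9 are not connected in the tree.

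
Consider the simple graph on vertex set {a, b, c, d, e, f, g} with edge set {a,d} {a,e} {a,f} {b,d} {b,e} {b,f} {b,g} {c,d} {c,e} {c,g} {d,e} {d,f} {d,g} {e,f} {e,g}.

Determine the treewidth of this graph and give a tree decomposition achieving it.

Treewidth 3.
Bags: B1 = {b, d, e, g}  B2 = {c, d, e, g}  B3 = {b, d, e, f}  B4 = {a, d, e, f}
Tree: B1–B2, B1–B3, B3–B4

Every bag has size at most 4, so the width is 4 − 1 = 3 and tw(G) ≤ 3. For the lower bound, the 4 vertices {c, d, e, g} are pairwise adjacent, and any tree decomposition puts a clique entirely inside one bag — forcing width ≥ 3. The upper and lower bounds meet at 3, so that is the treewidth.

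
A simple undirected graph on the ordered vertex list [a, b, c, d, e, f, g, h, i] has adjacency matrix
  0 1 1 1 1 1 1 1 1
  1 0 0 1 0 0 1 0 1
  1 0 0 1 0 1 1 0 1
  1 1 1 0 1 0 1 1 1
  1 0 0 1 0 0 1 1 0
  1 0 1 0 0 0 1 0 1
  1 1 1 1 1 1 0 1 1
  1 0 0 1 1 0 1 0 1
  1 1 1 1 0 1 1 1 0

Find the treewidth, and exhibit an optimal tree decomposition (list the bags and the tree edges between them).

Treewidth 4.
Bags: B1 = {a, c, d, g, i}  B2 = {a, d, g, h, i}  B3 = {a, c, f, g, i}  B4 = {a, d, e, g, h}  B5 = {a, b, d, g, i}
Tree: B1–B2, B1–B3, B2–B4, B1–B5

Each bag holds 5 vertices, so the decomposition has width 4, which upper-bounds the treewidth. For the lower bound, the 5 vertices {a, d, e, g, h} are pairwise adjacent, and any tree decomposition puts a clique entirely inside one bag — forcing width ≥ 4. Hence tw(G) = 4 exactly.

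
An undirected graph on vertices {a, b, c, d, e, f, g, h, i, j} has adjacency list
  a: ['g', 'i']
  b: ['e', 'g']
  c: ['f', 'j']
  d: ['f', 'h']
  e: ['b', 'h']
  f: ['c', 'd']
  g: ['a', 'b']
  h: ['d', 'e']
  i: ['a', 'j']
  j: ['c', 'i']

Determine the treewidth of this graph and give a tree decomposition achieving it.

Every bag has size at most 3, so the width is 3 − 1 = 2 and tw(G) ≤ 2. Since b–g–a–i–j–c–f–d–h–e–b is a cycle in G, G is not acyclic. Forests are exactly the graphs of treewidth ≤ 1, so tw(G) ≥ 2. The upper and lower bounds meet at 2, so that is the treewidth.

Treewidth 2.
One such decomposition:
Bags: B1 = {a, b, g}  B2 = {a, b, i}  B3 = {b, i, j}  B4 = {b, c, j}  B5 = {b, c, f}  B6 = {b, d, f}  B7 = {b, d, h}  B8 = {b, e, h}
Tree: B1–B2, B2–B3, B3–B4, B4–B5, B5–B6, B6–B7, B7–B8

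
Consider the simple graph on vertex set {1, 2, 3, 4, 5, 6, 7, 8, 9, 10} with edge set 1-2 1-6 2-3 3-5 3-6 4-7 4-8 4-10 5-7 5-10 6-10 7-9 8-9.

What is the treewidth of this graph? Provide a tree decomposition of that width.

Every bag has size at most 3, so the width is 3 − 1 = 2 and tw(G) ≤ 2. For the lower bound, G contains the cycle 9–8–4–7–9, so G is not a forest; only forests have treewidth ≤ 1, hence tw(G) ≥ 2. Hence tw(G) = 2 exactly.

Treewidth 2.
One optimal decomposition is:
Bags: B1 = {7, 8, 9}  B2 = {4, 7, 8}  B3 = {4, 5, 7}  B4 = {4, 5, 10}  B5 = {3, 5, 10}  B6 = {3, 6, 10}  B7 = {2, 3, 6}  B8 = {1, 2, 6}
Tree: B1–B2, B2–B3, B3–B4, B4–B5, B5–B6, B6–B7, B7–B8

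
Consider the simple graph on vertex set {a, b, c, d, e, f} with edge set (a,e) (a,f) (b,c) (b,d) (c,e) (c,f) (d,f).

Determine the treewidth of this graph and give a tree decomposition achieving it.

Treewidth 2.
One optimal decomposition is:
Bags: B1 = {a, c, e}  B2 = {a, c, f}  B3 = {b, c, f}  B4 = {b, d, f}
Tree: B1–B2, B2–B3, B3–B4

Each bag holds 3 vertices, so the decomposition has width 2, which upper-bounds the treewidth. For the lower bound, G contains the cycle e–a–f–c–e, so G is not a forest; only forests have treewidth ≤ 1, hence tw(G) ≥ 2. Hence tw(G) = 2 exactly.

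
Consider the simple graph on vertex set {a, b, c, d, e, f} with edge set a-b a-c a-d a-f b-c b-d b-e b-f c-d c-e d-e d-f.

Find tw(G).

3

A width-3 tree decomposition is:
Bags: B1 = {b, c, d, e}  B2 = {a, b, c, d}  B3 = {a, b, d, f}
Tree: B1–B2, B2–B3
Every bag has size at most 4, so the width is 4 − 1 = 3 and tw(G) ≤ 3. Conversely, {b, c, d, e} is a clique of size 4, and the vertices of any clique must share a bag in every tree decomposition; so some bag has ≥ 4 vertices and tw(G) ≥ 3. Combining the bounds, tw(G) = 3.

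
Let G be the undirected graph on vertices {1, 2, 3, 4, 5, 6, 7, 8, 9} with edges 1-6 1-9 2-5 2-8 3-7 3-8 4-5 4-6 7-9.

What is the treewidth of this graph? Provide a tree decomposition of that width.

The largest bag has 3 vertices, giving width 2; this decomposition certifies tw(G) ≤ 2. For the lower bound, G contains the cycle 1–6–4–5–2–8–3–7–9–1, so G is not a forest; only forests have treewidth ≤ 1, hence tw(G) ≥ 2. Hence tw(G) = 2 exactly.

Treewidth 2.
One such decomposition:
Bags: B1 = {1, 4, 6}  B2 = {1, 4, 5}  B3 = {1, 2, 5}  B4 = {1, 2, 8}  B5 = {1, 3, 8}  B6 = {1, 3, 7}  B7 = {1, 7, 9}
Tree: B1–B2, B2–B3, B3–B4, B4–B5, B5–B6, B6–B7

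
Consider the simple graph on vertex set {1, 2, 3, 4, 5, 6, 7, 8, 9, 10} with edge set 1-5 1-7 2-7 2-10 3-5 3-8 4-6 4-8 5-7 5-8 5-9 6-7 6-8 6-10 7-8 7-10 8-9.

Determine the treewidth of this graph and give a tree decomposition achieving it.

Treewidth 2.
One optimal decomposition is:
Bags: B1 = {6, 7, 10}  B2 = {6, 7, 8}  B3 = {5, 7, 8}  B4 = {2, 7, 10}  B5 = {5, 8, 9}  B6 = {4, 6, 8}  B7 = {1, 5, 7}  B8 = {3, 5, 8}
Tree: B1–B2, B2–B3, B1–B4, B3–B5, B2–B6, B3–B7, B5–B8

The largest bag has 3 vertices, giving width 2; this decomposition certifies tw(G) ≤ 2. On the other hand G contains the 3-clique {5, 8, 9}. A clique must lie in a single bag of any decomposition, so no decomposition can have width below 2. Therefore the treewidth is 2.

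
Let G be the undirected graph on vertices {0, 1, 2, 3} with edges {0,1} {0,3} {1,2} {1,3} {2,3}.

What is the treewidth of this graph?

2

A width-2 tree decomposition is:
Bags: B1 = {0, 1, 3}  B2 = {1, 2, 3}
Tree: B1–B2
Each bag holds 3 vertices, so the decomposition has width 2, which upper-bounds the treewidth. For the lower bound, the 3 vertices {0, 1, 3} are pairwise adjacent, and any tree decomposition puts a clique entirely inside one bag — forcing width ≥ 2. Therefore the treewidth is 2.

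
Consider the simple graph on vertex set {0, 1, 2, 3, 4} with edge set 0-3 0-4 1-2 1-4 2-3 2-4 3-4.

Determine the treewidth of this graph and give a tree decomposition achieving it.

Treewidth 2.
Bags: B1 = {2, 3, 4}  B2 = {1, 2, 4}  B3 = {0, 3, 4}
Tree: B1–B2, B1–B3

The largest bag has 3 vertices, giving width 2; this decomposition certifies tw(G) ≤ 2. On the other hand G contains the 3-clique {0, 3, 4}. A clique must lie in a single bag of any decomposition, so no decomposition can have width below 2. Combining the bounds, tw(G) = 2.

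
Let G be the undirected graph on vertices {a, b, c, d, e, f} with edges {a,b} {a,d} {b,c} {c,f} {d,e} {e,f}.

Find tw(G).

2

A width-2 tree decomposition is:
Bags: B1 = {a, b, c}  B2 = {a, c, f}  B3 = {a, e, f}  B4 = {a, d, e}
Tree: B1–B2, B2–B3, B3–B4
Each bag holds 3 vertices, so the decomposition has width 2, which upper-bounds the treewidth. The edges a–b–c–f–e–d–a form a cycle, so G is not a tree and its treewidth is at least 2. The upper and lower bounds meet at 2, so that is the treewidth.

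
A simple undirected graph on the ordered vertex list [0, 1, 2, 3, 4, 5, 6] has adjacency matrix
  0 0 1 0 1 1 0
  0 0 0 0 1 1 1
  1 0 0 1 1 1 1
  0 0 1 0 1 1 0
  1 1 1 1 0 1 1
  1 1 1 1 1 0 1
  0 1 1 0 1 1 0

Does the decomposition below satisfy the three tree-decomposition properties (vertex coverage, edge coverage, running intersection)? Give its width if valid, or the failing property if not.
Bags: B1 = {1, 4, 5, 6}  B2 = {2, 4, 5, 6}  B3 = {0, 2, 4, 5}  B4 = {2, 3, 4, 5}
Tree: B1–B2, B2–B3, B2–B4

Yes; width 3.

Checking the three conditions: (i) the bags cover all of {0, 1, 2, 3, 4, 5, 6}; (ii) for each edge, some bag contains both endpoints; (iii) the bags containing any fixed vertex form a subtree. All hold, so the decomposition is valid with width 4 − 1 = 3.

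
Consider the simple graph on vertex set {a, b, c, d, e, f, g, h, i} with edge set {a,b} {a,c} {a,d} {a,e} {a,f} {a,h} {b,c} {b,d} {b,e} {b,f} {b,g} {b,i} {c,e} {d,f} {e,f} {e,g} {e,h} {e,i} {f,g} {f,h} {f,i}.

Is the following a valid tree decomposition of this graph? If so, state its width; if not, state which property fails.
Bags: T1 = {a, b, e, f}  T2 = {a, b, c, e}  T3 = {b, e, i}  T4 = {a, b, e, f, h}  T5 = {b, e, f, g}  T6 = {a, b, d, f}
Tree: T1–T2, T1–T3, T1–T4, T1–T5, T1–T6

A tree decomposition must satisfy three properties: every vertex lies in some bag; for every edge, both endpoints lie together in some bag; and for every vertex, the bags containing it form a connected subtree. Here edge (f,i) lies in no bag, so the decomposition is invalid.

No — edge (f,i) lies in no bag.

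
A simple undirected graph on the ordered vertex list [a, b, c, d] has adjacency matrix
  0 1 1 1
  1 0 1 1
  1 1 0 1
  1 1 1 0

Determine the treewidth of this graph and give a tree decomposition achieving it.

With just one bag of size 4, the width is 4 − 1 = 3, so tw(G) ≤ 3. For the lower bound, the 4 vertices {a, b, c, d} are pairwise adjacent, and any tree decomposition puts a clique entirely inside one bag — forcing width ≥ 3. The upper and lower bounds meet at 3, so that is the treewidth.

Treewidth 3.
One optimal decomposition is:
Bags: B1 = {a, b, c, d}
Tree: (single bag)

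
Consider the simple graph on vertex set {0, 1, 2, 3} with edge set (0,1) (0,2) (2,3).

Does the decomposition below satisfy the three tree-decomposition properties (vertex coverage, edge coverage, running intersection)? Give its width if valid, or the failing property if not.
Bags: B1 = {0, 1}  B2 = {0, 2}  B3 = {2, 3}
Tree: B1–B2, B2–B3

Checking the three conditions: (i) the bags cover all of {0, 1, 2, 3}; (ii) for each edge, some bag contains both endpoints; (iii) the bags containing any fixed vertex form a subtree. All hold, so the decomposition is valid with width 2 − 1 = 1.

Yes; width 1.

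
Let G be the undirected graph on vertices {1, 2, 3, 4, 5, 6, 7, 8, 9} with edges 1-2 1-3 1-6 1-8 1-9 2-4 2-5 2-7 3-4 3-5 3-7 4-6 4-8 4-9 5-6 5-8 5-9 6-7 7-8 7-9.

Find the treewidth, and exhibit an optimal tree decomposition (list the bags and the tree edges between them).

Treewidth 4.
Bags: B1 = {1, 2, 4, 5, 7}  B2 = {1, 4, 5, 7, 9}  B3 = {1, 3, 4, 5, 7}  B4 = {1, 4, 5, 6, 7}  B5 = {1, 4, 5, 7, 8}
Tree: B1–B2, B2–B3, B3–B4, B4–B5

The largest bag has 5 vertices, giving width 4; this decomposition certifies tw(G) ≤ 4. For the lower bound: the 5 vertex sets {2,4}, {1,9}, {3,7}, {5}, {6} are disjoint, each induces a connected subgraph, and every pair is joined by at least one edge of G. Contracting each set to a single vertex therefore yields K_{5} as a minor, and since treewidth is minor-monotone, tw(G) ≥ tw(K_{5}) = 4. Combining the bounds, tw(G) = 4.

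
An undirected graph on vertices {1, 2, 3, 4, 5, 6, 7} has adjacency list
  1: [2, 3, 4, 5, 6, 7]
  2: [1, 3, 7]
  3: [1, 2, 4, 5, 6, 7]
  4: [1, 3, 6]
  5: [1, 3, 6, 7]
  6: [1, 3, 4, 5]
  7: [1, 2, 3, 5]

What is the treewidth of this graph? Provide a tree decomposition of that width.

Treewidth 3.
One optimal decomposition is:
Bags: B1 = {1, 3, 5, 7}  B2 = {1, 3, 5, 6}  B3 = {1, 3, 4, 6}  B4 = {1, 2, 3, 7}
Tree: B1–B2, B2–B3, B1–B4

The largest bag has 4 vertices, giving width 3; this decomposition certifies tw(G) ≤ 3. On the other hand G contains the 4-clique {1, 2, 3, 7}. A clique must lie in a single bag of any decomposition, so no decomposition can have width below 3. Therefore the treewidth is 3.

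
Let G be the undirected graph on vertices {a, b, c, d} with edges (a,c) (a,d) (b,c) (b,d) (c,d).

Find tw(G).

2

A width-2 tree decomposition is:
Bags: B1 = {b, c, d}  B2 = {a, c, d}
Tree: B1–B2
Every bag has size at most 3, so the width is 3 − 1 = 2 and tw(G) ≤ 2. On the other hand G contains the 3-clique {a, c, d}. A clique must lie in a single bag of any decomposition, so no decomposition can have width below 2. The upper and lower bounds meet at 2, so that is the treewidth.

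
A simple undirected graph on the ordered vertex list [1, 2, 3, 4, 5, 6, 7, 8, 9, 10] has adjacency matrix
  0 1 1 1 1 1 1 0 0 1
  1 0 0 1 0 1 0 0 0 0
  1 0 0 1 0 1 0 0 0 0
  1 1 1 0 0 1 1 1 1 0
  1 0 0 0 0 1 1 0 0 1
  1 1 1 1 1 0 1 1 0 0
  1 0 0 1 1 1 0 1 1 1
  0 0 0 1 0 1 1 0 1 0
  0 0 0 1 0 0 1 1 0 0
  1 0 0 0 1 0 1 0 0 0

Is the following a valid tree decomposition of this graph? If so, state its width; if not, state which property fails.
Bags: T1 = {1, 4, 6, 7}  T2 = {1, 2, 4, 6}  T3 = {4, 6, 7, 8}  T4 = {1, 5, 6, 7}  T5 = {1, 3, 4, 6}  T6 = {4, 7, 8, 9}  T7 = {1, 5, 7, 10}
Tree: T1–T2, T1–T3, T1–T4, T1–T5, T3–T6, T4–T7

Every vertex of G appears in some bag (union = {1, 2, 3, 4, 5, 6, 7, 8, 9, 10}); every edge is covered by a bag; and for each vertex v the set of bags containing v is connected in the bag tree. The decomposition is therefore valid. The largest bag has 4 vertices, so the width is 3.

Yes; width 3.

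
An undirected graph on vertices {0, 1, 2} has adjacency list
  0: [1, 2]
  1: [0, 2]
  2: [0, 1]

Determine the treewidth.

2

A width-2 tree decomposition is:
Bags: B1 = {0, 1, 2}
Tree: (single bag)
With just one bag of size 3, the width is 3 − 1 = 2, so tw(G) ≤ 2. Conversely, {0, 1, 2} is a clique of size 3, and the vertices of any clique must share a bag in every tree decomposition; so some bag has ≥ 3 vertices and tw(G) ≥ 2. Therefore the treewidth is 2.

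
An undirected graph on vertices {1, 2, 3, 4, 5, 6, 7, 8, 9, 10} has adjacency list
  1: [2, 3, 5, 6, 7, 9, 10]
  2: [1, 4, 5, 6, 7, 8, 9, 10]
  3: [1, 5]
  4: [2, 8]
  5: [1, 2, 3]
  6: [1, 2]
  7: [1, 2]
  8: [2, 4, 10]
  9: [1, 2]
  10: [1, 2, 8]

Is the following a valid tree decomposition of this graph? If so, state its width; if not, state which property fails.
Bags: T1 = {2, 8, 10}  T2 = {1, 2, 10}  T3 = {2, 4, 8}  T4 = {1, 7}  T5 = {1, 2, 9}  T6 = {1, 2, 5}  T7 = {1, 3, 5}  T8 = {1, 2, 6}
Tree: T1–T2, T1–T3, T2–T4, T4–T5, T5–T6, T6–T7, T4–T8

A tree decomposition must satisfy three properties: every vertex lies in some bag; for every edge, both endpoints lie together in some bag; and for every vertex, the bags containing it form a connected subtree. Here edge (2,7) lies in no bag, so the decomposition is invalid.

No — edge (2,7) lies in no bag.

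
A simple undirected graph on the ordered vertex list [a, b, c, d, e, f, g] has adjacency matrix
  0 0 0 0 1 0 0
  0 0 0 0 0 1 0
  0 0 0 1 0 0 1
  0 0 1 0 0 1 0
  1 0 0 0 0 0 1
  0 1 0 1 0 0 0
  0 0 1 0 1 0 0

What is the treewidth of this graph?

1

A width-1 tree decomposition is:
Bags: B1 = {a, e}  B2 = {e, g}  B3 = {c, g}  B4 = {c, d}  B5 = {d, f}  B6 = {b, f}
Tree: B1–B2, B2–B3, B3–B4, B4–B5, B5–B6
Each bag holds 2 vertices, so the decomposition has width 1, which upper-bounds the treewidth. G has an edge, so its treewidth is at least 1. Hence tw(G) = 1 exactly.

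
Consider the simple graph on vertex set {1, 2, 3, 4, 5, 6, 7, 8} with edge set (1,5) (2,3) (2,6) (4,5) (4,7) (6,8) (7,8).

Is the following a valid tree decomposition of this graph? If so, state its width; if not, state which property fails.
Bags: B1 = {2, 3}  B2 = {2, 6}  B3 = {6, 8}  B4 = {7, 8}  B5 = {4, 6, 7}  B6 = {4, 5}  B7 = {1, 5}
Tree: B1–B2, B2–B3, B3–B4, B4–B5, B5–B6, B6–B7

No — bags containing vertex 6 are not connected in the tree.

A tree decomposition must satisfy three properties: every vertex lies in some bag; for every edge, both endpoints lie together in some bag; and for every vertex, the bags containing it form a connected subtree. Here bags containing vertex 6 are not connected in the tree, so the decomposition is invalid.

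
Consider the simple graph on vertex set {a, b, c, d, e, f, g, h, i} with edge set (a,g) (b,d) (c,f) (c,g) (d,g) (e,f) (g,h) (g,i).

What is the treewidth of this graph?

1

A width-1 tree decomposition is:
Bags: B1 = {a, g}  B2 = {c, g}  B3 = {g, h}  B4 = {g, i}  B5 = {d, g}  B6 = {c, f}  B7 = {e, f}  B8 = {b, d}
Tree: B1–B2, B2–B3, B1–B4, B4–B5, B2–B6, B6–B7, B5–B8
The largest bag has 2 vertices, giving width 1; this decomposition certifies tw(G) ≤ 1. Any graph with an edge has treewidth ≥ 1, and G has the edge a–g. Combining the bounds, tw(G) = 1.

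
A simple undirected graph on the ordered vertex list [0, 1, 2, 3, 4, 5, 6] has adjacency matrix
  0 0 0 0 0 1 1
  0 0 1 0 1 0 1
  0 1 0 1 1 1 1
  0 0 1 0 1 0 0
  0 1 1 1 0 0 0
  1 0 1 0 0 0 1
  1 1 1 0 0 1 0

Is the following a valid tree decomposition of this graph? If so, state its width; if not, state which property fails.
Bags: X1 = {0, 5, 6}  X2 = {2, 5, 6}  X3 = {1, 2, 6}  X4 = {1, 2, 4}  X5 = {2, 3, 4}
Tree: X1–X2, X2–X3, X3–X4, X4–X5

Vertex coverage: the bags together contain {0, 1, 2, 3, 4, 5, 6}, the full vertex set. Edge coverage: each edge of G has both endpoints in at least one bag. Running intersection: for every vertex, the bags containing it form a connected subtree. All three properties hold, so this is a valid tree decomposition of width max|bag| − 1 = 2, and hence tw(G) ≤ 2.

Yes; width 2.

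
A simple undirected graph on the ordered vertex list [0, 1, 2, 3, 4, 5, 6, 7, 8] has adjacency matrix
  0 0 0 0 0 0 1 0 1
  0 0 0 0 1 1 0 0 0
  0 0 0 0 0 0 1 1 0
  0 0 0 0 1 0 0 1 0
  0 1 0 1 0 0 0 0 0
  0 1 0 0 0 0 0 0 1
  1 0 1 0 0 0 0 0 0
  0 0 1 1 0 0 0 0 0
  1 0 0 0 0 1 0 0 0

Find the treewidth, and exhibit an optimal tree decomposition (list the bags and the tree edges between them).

Each bag holds 3 vertices, so the decomposition has width 2, which upper-bounds the treewidth. The edges 6–0–8–5–1–4–3–7–2–6 form a cycle, so G is not a tree and its treewidth is at least 2. The upper and lower bounds meet at 2, so that is the treewidth.

Treewidth 2.
One optimal decomposition is:
Bags: B1 = {0, 6, 8}  B2 = {5, 6, 8}  B3 = {1, 5, 6}  B4 = {1, 4, 6}  B5 = {3, 4, 6}  B6 = {3, 6, 7}  B7 = {2, 6, 7}
Tree: B1–B2, B2–B3, B3–B4, B4–B5, B5–B6, B6–B7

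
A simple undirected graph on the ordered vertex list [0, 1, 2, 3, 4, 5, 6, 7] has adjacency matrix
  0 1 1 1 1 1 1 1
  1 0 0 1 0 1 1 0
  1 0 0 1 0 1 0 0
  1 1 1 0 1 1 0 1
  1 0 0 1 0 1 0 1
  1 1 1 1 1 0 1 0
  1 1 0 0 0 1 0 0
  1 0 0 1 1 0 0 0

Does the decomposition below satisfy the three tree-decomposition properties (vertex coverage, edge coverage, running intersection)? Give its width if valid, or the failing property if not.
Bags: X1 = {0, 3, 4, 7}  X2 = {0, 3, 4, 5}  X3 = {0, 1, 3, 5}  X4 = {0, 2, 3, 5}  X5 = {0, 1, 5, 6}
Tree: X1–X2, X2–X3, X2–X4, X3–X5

Vertex coverage: the bags together contain {0, 1, 2, 3, 4, 5, 6, 7}, the full vertex set. Edge coverage: each edge of G has both endpoints in at least one bag. Running intersection: for every vertex, the bags containing it form a connected subtree. All three properties hold, so this is a valid tree decomposition of width max|bag| − 1 = 3, and hence tw(G) ≤ 3.

Yes; width 3.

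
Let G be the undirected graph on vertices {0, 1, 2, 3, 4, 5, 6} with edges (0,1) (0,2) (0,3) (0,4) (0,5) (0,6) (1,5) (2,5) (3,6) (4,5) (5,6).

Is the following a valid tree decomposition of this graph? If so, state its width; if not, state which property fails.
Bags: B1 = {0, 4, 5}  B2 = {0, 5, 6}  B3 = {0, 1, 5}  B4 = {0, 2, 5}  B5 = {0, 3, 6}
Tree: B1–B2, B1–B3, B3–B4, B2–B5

Vertex coverage: the bags together contain {0, 1, 2, 3, 4, 5, 6}, the full vertex set. Edge coverage: each edge of G has both endpoints in at least one bag. Running intersection: for every vertex, the bags containing it form a connected subtree. All three properties hold, so this is a valid tree decomposition of width max|bag| − 1 = 2, and hence tw(G) ≤ 2.

Yes; width 2.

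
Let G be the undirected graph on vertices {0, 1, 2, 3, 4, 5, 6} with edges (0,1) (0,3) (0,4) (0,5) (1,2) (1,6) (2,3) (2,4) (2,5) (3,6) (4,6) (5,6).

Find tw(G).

A width-3 tree decomposition is:
Bags: B1 = {0, 2, 4, 6}  B2 = {0, 1, 2, 6}  B3 = {0, 2, 3, 6}  B4 = {0, 2, 5, 6}
Tree: B1–B2, B2–B3, B3–B4
The largest bag has 4 vertices, giving width 3; this decomposition certifies tw(G) ≤ 3. For the lower bound: the 4 vertex sets {4,6}, {0,1}, {2}, {3} are disjoint, each induces a connected subgraph, and every pair is joined by at least one edge of G. Contracting each set to a single vertex therefore yields K_{4} as a minor, and since treewidth is minor-monotone, tw(G) ≥ tw(K_{4}) = 3. Therefore the treewidth is 3.

3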